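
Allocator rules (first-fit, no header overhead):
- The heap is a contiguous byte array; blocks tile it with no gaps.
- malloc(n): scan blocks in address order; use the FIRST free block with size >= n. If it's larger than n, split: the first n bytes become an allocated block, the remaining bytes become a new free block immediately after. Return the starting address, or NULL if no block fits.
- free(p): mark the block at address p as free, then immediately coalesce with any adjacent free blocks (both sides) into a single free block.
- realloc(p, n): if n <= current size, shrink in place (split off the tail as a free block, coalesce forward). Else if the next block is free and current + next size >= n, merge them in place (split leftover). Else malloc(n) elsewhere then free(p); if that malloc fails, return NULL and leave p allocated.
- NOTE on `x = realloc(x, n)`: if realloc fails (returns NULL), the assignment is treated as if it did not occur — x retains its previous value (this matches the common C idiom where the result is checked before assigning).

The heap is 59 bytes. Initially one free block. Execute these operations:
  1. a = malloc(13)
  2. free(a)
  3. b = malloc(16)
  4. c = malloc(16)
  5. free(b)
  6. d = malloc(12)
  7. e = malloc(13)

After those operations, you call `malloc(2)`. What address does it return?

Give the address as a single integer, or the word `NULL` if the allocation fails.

Op 1: a = malloc(13) -> a = 0; heap: [0-12 ALLOC][13-58 FREE]
Op 2: free(a) -> (freed a); heap: [0-58 FREE]
Op 3: b = malloc(16) -> b = 0; heap: [0-15 ALLOC][16-58 FREE]
Op 4: c = malloc(16) -> c = 16; heap: [0-15 ALLOC][16-31 ALLOC][32-58 FREE]
Op 5: free(b) -> (freed b); heap: [0-15 FREE][16-31 ALLOC][32-58 FREE]
Op 6: d = malloc(12) -> d = 0; heap: [0-11 ALLOC][12-15 FREE][16-31 ALLOC][32-58 FREE]
Op 7: e = malloc(13) -> e = 32; heap: [0-11 ALLOC][12-15 FREE][16-31 ALLOC][32-44 ALLOC][45-58 FREE]
malloc(2): first-fit scan over [0-11 ALLOC][12-15 FREE][16-31 ALLOC][32-44 ALLOC][45-58 FREE] -> 12

Answer: 12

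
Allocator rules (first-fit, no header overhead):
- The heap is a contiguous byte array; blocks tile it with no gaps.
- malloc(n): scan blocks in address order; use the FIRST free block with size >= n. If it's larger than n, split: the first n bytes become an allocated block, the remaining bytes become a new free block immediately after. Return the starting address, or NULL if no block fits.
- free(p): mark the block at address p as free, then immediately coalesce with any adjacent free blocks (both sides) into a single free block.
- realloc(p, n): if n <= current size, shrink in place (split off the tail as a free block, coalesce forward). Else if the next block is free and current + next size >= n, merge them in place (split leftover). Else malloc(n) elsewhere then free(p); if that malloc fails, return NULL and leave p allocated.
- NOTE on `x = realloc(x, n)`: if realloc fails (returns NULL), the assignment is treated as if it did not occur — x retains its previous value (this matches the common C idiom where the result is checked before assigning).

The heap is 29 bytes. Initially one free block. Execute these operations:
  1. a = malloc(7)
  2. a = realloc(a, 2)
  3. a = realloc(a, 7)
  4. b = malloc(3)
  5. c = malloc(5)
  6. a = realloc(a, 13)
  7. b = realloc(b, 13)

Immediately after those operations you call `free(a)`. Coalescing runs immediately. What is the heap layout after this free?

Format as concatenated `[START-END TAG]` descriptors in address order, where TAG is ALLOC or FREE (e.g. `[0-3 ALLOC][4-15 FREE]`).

Answer: [0-6 FREE][7-9 ALLOC][10-14 ALLOC][15-28 FREE]

Derivation:
Op 1: a = malloc(7) -> a = 0; heap: [0-6 ALLOC][7-28 FREE]
Op 2: a = realloc(a, 2) -> a = 0; heap: [0-1 ALLOC][2-28 FREE]
Op 3: a = realloc(a, 7) -> a = 0; heap: [0-6 ALLOC][7-28 FREE]
Op 4: b = malloc(3) -> b = 7; heap: [0-6 ALLOC][7-9 ALLOC][10-28 FREE]
Op 5: c = malloc(5) -> c = 10; heap: [0-6 ALLOC][7-9 ALLOC][10-14 ALLOC][15-28 FREE]
Op 6: a = realloc(a, 13) -> a = 15; heap: [0-6 FREE][7-9 ALLOC][10-14 ALLOC][15-27 ALLOC][28-28 FREE]
Op 7: b = realloc(b, 13) -> NULL (b unchanged); heap: [0-6 FREE][7-9 ALLOC][10-14 ALLOC][15-27 ALLOC][28-28 FREE]
free(a): a = 15 -> block [15-27 ALLOC]; mark free, coalesce with adjacent free neighbors -> [0-6 FREE][7-9 ALLOC][10-14 ALLOC][15-28 FREE]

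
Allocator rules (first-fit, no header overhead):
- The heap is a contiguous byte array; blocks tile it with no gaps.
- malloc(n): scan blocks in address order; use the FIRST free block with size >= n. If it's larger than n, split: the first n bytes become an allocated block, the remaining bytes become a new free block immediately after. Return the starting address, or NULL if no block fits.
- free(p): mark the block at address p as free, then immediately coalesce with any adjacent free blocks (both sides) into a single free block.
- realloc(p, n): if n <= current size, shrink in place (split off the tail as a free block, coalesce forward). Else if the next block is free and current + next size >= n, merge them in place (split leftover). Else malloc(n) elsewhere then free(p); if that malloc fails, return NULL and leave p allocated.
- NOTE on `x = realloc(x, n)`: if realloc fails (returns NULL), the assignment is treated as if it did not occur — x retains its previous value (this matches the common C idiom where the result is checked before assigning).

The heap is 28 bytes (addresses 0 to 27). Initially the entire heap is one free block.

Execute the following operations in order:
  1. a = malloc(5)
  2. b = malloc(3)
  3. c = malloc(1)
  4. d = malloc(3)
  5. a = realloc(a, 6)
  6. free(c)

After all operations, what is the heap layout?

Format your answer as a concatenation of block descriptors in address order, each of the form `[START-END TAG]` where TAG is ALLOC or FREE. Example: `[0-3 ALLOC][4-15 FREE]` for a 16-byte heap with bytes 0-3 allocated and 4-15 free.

Answer: [0-4 FREE][5-7 ALLOC][8-8 FREE][9-11 ALLOC][12-17 ALLOC][18-27 FREE]

Derivation:
Op 1: a = malloc(5) -> a = 0; heap: [0-4 ALLOC][5-27 FREE]
Op 2: b = malloc(3) -> b = 5; heap: [0-4 ALLOC][5-7 ALLOC][8-27 FREE]
Op 3: c = malloc(1) -> c = 8; heap: [0-4 ALLOC][5-7 ALLOC][8-8 ALLOC][9-27 FREE]
Op 4: d = malloc(3) -> d = 9; heap: [0-4 ALLOC][5-7 ALLOC][8-8 ALLOC][9-11 ALLOC][12-27 FREE]
Op 5: a = realloc(a, 6) -> a = 12; heap: [0-4 FREE][5-7 ALLOC][8-8 ALLOC][9-11 ALLOC][12-17 ALLOC][18-27 FREE]
Op 6: free(c) -> (freed c); heap: [0-4 FREE][5-7 ALLOC][8-8 FREE][9-11 ALLOC][12-17 ALLOC][18-27 FREE]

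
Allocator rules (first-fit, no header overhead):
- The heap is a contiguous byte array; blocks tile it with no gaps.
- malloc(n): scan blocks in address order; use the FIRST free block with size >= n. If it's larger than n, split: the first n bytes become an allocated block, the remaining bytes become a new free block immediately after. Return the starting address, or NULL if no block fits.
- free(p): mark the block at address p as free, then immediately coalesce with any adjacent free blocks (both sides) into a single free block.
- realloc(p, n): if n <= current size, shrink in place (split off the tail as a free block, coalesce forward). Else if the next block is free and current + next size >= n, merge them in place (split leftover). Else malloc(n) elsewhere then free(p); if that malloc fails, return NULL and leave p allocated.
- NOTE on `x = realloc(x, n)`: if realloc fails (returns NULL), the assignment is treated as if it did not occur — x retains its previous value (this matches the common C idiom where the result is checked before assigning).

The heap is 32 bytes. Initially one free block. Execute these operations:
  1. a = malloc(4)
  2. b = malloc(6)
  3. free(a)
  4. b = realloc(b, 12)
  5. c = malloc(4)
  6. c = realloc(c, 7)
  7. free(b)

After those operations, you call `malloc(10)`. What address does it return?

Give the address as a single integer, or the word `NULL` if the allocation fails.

Op 1: a = malloc(4) -> a = 0; heap: [0-3 ALLOC][4-31 FREE]
Op 2: b = malloc(6) -> b = 4; heap: [0-3 ALLOC][4-9 ALLOC][10-31 FREE]
Op 3: free(a) -> (freed a); heap: [0-3 FREE][4-9 ALLOC][10-31 FREE]
Op 4: b = realloc(b, 12) -> b = 4; heap: [0-3 FREE][4-15 ALLOC][16-31 FREE]
Op 5: c = malloc(4) -> c = 0; heap: [0-3 ALLOC][4-15 ALLOC][16-31 FREE]
Op 6: c = realloc(c, 7) -> c = 16; heap: [0-3 FREE][4-15 ALLOC][16-22 ALLOC][23-31 FREE]
Op 7: free(b) -> (freed b); heap: [0-15 FREE][16-22 ALLOC][23-31 FREE]
malloc(10): first-fit scan over [0-15 FREE][16-22 ALLOC][23-31 FREE] -> 0

Answer: 0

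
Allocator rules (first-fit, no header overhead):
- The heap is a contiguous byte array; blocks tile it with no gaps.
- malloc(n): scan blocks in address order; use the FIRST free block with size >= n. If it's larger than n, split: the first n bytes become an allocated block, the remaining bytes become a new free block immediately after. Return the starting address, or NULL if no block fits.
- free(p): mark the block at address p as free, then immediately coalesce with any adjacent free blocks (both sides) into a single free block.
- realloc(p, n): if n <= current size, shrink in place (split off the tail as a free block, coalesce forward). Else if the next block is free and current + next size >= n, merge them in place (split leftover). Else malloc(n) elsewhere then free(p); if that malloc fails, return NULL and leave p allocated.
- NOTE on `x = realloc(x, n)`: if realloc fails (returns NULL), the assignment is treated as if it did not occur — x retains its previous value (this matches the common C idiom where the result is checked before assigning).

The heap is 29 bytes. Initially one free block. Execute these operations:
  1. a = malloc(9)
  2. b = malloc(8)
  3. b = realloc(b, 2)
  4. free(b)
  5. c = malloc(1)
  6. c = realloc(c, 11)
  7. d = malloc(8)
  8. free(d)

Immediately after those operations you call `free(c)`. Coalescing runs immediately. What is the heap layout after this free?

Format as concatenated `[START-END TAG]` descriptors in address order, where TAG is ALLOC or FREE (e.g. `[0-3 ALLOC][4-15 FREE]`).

Op 1: a = malloc(9) -> a = 0; heap: [0-8 ALLOC][9-28 FREE]
Op 2: b = malloc(8) -> b = 9; heap: [0-8 ALLOC][9-16 ALLOC][17-28 FREE]
Op 3: b = realloc(b, 2) -> b = 9; heap: [0-8 ALLOC][9-10 ALLOC][11-28 FREE]
Op 4: free(b) -> (freed b); heap: [0-8 ALLOC][9-28 FREE]
Op 5: c = malloc(1) -> c = 9; heap: [0-8 ALLOC][9-9 ALLOC][10-28 FREE]
Op 6: c = realloc(c, 11) -> c = 9; heap: [0-8 ALLOC][9-19 ALLOC][20-28 FREE]
Op 7: d = malloc(8) -> d = 20; heap: [0-8 ALLOC][9-19 ALLOC][20-27 ALLOC][28-28 FREE]
Op 8: free(d) -> (freed d); heap: [0-8 ALLOC][9-19 ALLOC][20-28 FREE]
free(c): c = 9 -> block [9-19 ALLOC]; mark free, coalesce with adjacent free neighbors -> [0-8 ALLOC][9-28 FREE]

Answer: [0-8 ALLOC][9-28 FREE]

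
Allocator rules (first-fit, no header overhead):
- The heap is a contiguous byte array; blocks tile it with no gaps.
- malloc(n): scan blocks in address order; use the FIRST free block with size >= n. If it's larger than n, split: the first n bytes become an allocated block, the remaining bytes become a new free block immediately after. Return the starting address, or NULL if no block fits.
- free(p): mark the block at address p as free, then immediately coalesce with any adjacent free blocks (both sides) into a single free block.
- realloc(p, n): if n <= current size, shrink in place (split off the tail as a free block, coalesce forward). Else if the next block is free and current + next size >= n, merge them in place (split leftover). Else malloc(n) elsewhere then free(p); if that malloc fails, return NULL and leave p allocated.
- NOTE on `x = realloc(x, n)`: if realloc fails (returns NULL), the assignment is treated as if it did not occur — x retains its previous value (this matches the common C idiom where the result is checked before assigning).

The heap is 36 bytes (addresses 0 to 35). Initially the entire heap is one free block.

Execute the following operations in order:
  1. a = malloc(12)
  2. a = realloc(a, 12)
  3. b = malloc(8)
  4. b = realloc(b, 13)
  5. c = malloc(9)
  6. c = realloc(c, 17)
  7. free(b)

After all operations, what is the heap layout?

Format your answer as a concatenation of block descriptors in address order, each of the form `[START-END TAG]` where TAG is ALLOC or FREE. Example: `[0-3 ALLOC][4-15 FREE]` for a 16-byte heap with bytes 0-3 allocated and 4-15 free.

Answer: [0-11 ALLOC][12-24 FREE][25-33 ALLOC][34-35 FREE]

Derivation:
Op 1: a = malloc(12) -> a = 0; heap: [0-11 ALLOC][12-35 FREE]
Op 2: a = realloc(a, 12) -> a = 0; heap: [0-11 ALLOC][12-35 FREE]
Op 3: b = malloc(8) -> b = 12; heap: [0-11 ALLOC][12-19 ALLOC][20-35 FREE]
Op 4: b = realloc(b, 13) -> b = 12; heap: [0-11 ALLOC][12-24 ALLOC][25-35 FREE]
Op 5: c = malloc(9) -> c = 25; heap: [0-11 ALLOC][12-24 ALLOC][25-33 ALLOC][34-35 FREE]
Op 6: c = realloc(c, 17) -> NULL (c unchanged); heap: [0-11 ALLOC][12-24 ALLOC][25-33 ALLOC][34-35 FREE]
Op 7: free(b) -> (freed b); heap: [0-11 ALLOC][12-24 FREE][25-33 ALLOC][34-35 FREE]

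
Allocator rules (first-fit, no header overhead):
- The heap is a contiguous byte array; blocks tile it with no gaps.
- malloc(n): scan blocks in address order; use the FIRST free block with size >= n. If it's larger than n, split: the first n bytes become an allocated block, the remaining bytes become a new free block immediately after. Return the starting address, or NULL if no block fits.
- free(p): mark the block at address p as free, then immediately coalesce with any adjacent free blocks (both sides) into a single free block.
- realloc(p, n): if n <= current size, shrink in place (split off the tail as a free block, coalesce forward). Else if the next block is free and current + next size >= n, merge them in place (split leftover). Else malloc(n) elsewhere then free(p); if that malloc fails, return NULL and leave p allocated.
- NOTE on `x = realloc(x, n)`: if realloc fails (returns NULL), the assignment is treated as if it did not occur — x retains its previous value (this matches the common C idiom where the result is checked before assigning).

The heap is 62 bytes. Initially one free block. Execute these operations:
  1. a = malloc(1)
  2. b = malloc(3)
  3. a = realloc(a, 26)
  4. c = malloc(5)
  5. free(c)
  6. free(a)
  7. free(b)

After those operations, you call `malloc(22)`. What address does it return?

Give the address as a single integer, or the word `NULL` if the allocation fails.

Answer: 0

Derivation:
Op 1: a = malloc(1) -> a = 0; heap: [0-0 ALLOC][1-61 FREE]
Op 2: b = malloc(3) -> b = 1; heap: [0-0 ALLOC][1-3 ALLOC][4-61 FREE]
Op 3: a = realloc(a, 26) -> a = 4; heap: [0-0 FREE][1-3 ALLOC][4-29 ALLOC][30-61 FREE]
Op 4: c = malloc(5) -> c = 30; heap: [0-0 FREE][1-3 ALLOC][4-29 ALLOC][30-34 ALLOC][35-61 FREE]
Op 5: free(c) -> (freed c); heap: [0-0 FREE][1-3 ALLOC][4-29 ALLOC][30-61 FREE]
Op 6: free(a) -> (freed a); heap: [0-0 FREE][1-3 ALLOC][4-61 FREE]
Op 7: free(b) -> (freed b); heap: [0-61 FREE]
malloc(22): first-fit scan over [0-61 FREE] -> 0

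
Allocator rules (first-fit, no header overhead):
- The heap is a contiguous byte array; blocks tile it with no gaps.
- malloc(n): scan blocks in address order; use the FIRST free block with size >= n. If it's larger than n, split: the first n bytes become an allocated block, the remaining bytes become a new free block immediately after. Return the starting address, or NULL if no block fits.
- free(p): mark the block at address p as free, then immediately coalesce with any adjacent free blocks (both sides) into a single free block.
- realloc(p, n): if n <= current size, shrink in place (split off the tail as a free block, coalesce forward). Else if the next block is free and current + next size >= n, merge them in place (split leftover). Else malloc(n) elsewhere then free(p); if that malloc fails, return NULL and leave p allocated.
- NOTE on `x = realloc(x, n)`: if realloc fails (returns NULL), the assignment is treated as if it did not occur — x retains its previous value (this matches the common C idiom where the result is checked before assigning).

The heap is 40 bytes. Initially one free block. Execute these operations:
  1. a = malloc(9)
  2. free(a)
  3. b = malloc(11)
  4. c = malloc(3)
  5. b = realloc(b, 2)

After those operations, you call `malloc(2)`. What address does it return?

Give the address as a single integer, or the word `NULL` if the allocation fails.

Op 1: a = malloc(9) -> a = 0; heap: [0-8 ALLOC][9-39 FREE]
Op 2: free(a) -> (freed a); heap: [0-39 FREE]
Op 3: b = malloc(11) -> b = 0; heap: [0-10 ALLOC][11-39 FREE]
Op 4: c = malloc(3) -> c = 11; heap: [0-10 ALLOC][11-13 ALLOC][14-39 FREE]
Op 5: b = realloc(b, 2) -> b = 0; heap: [0-1 ALLOC][2-10 FREE][11-13 ALLOC][14-39 FREE]
malloc(2): first-fit scan over [0-1 ALLOC][2-10 FREE][11-13 ALLOC][14-39 FREE] -> 2

Answer: 2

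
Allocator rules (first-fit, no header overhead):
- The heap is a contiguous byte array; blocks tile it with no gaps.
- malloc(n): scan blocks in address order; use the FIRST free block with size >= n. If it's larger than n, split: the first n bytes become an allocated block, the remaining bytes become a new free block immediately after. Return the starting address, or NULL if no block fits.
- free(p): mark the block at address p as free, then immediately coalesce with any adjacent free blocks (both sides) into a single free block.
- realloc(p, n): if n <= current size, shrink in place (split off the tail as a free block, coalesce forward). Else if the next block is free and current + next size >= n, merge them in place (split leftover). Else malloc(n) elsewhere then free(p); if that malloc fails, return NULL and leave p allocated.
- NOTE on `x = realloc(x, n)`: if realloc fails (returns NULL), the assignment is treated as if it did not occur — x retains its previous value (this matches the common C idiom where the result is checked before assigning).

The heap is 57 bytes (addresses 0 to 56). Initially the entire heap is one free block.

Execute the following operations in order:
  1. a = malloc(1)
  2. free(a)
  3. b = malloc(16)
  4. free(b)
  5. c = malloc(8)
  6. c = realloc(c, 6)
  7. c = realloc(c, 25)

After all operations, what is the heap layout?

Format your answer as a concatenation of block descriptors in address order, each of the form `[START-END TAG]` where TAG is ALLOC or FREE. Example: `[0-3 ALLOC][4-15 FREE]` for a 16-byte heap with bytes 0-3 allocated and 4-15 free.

Op 1: a = malloc(1) -> a = 0; heap: [0-0 ALLOC][1-56 FREE]
Op 2: free(a) -> (freed a); heap: [0-56 FREE]
Op 3: b = malloc(16) -> b = 0; heap: [0-15 ALLOC][16-56 FREE]
Op 4: free(b) -> (freed b); heap: [0-56 FREE]
Op 5: c = malloc(8) -> c = 0; heap: [0-7 ALLOC][8-56 FREE]
Op 6: c = realloc(c, 6) -> c = 0; heap: [0-5 ALLOC][6-56 FREE]
Op 7: c = realloc(c, 25) -> c = 0; heap: [0-24 ALLOC][25-56 FREE]

Answer: [0-24 ALLOC][25-56 FREE]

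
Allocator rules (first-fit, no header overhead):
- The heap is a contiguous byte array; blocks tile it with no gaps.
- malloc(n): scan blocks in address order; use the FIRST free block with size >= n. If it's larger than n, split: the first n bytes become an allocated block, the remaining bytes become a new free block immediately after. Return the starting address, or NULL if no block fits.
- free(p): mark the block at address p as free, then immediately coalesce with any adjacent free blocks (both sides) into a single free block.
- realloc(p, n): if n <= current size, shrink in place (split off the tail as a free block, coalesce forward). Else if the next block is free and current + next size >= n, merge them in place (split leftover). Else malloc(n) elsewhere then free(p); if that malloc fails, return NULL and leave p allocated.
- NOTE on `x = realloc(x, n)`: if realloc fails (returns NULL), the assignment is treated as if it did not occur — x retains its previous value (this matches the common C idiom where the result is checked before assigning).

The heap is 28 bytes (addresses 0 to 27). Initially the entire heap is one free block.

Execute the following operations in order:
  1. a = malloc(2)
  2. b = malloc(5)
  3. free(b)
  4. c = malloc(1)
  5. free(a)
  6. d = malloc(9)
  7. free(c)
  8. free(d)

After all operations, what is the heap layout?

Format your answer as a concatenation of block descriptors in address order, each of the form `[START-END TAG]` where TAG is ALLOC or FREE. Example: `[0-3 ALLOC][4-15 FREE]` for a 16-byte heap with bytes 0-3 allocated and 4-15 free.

Answer: [0-27 FREE]

Derivation:
Op 1: a = malloc(2) -> a = 0; heap: [0-1 ALLOC][2-27 FREE]
Op 2: b = malloc(5) -> b = 2; heap: [0-1 ALLOC][2-6 ALLOC][7-27 FREE]
Op 3: free(b) -> (freed b); heap: [0-1 ALLOC][2-27 FREE]
Op 4: c = malloc(1) -> c = 2; heap: [0-1 ALLOC][2-2 ALLOC][3-27 FREE]
Op 5: free(a) -> (freed a); heap: [0-1 FREE][2-2 ALLOC][3-27 FREE]
Op 6: d = malloc(9) -> d = 3; heap: [0-1 FREE][2-2 ALLOC][3-11 ALLOC][12-27 FREE]
Op 7: free(c) -> (freed c); heap: [0-2 FREE][3-11 ALLOC][12-27 FREE]
Op 8: free(d) -> (freed d); heap: [0-27 FREE]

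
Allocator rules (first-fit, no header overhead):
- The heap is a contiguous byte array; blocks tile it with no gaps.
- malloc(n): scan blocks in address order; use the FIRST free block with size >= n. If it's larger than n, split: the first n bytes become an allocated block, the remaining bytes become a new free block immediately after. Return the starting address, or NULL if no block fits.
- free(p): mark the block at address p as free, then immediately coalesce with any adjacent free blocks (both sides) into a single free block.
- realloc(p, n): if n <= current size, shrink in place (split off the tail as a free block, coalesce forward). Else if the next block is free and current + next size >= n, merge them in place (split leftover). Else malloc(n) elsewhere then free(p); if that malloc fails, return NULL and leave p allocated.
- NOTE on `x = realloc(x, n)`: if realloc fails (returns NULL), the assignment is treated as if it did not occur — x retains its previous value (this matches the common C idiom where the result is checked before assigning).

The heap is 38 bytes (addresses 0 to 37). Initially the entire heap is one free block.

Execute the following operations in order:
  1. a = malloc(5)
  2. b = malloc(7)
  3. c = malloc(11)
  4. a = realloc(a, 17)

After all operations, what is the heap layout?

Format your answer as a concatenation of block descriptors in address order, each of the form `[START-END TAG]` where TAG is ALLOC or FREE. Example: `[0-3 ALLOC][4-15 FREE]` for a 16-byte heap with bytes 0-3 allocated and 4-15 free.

Op 1: a = malloc(5) -> a = 0; heap: [0-4 ALLOC][5-37 FREE]
Op 2: b = malloc(7) -> b = 5; heap: [0-4 ALLOC][5-11 ALLOC][12-37 FREE]
Op 3: c = malloc(11) -> c = 12; heap: [0-4 ALLOC][5-11 ALLOC][12-22 ALLOC][23-37 FREE]
Op 4: a = realloc(a, 17) -> NULL (a unchanged); heap: [0-4 ALLOC][5-11 ALLOC][12-22 ALLOC][23-37 FREE]

Answer: [0-4 ALLOC][5-11 ALLOC][12-22 ALLOC][23-37 FREE]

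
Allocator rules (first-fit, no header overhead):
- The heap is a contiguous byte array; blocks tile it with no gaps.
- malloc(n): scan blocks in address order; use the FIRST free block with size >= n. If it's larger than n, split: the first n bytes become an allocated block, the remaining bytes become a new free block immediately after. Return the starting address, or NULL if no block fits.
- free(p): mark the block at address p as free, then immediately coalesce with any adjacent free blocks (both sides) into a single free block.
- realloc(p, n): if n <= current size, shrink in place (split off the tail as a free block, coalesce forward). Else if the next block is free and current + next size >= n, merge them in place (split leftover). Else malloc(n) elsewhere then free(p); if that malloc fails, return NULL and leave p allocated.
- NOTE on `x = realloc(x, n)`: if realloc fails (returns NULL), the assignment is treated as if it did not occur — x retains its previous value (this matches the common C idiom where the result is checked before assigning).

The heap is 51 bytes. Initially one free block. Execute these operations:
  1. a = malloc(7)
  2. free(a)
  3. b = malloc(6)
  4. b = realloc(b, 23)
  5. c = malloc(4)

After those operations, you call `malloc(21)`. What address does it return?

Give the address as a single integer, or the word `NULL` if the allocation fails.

Op 1: a = malloc(7) -> a = 0; heap: [0-6 ALLOC][7-50 FREE]
Op 2: free(a) -> (freed a); heap: [0-50 FREE]
Op 3: b = malloc(6) -> b = 0; heap: [0-5 ALLOC][6-50 FREE]
Op 4: b = realloc(b, 23) -> b = 0; heap: [0-22 ALLOC][23-50 FREE]
Op 5: c = malloc(4) -> c = 23; heap: [0-22 ALLOC][23-26 ALLOC][27-50 FREE]
malloc(21): first-fit scan over [0-22 ALLOC][23-26 ALLOC][27-50 FREE] -> 27

Answer: 27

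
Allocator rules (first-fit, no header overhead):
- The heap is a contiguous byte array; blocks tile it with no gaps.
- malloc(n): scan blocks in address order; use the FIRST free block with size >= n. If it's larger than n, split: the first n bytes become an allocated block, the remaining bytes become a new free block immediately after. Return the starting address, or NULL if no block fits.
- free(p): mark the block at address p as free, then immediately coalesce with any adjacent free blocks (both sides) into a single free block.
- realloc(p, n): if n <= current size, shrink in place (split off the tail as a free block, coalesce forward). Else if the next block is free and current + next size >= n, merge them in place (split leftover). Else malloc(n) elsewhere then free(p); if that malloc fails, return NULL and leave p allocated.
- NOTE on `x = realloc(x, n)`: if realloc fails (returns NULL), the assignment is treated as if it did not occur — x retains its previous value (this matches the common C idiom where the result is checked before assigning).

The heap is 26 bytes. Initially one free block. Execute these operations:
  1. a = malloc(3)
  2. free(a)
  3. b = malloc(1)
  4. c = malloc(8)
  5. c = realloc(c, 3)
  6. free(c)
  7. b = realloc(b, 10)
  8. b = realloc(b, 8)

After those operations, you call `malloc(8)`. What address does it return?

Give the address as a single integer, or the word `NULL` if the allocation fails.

Answer: 8

Derivation:
Op 1: a = malloc(3) -> a = 0; heap: [0-2 ALLOC][3-25 FREE]
Op 2: free(a) -> (freed a); heap: [0-25 FREE]
Op 3: b = malloc(1) -> b = 0; heap: [0-0 ALLOC][1-25 FREE]
Op 4: c = malloc(8) -> c = 1; heap: [0-0 ALLOC][1-8 ALLOC][9-25 FREE]
Op 5: c = realloc(c, 3) -> c = 1; heap: [0-0 ALLOC][1-3 ALLOC][4-25 FREE]
Op 6: free(c) -> (freed c); heap: [0-0 ALLOC][1-25 FREE]
Op 7: b = realloc(b, 10) -> b = 0; heap: [0-9 ALLOC][10-25 FREE]
Op 8: b = realloc(b, 8) -> b = 0; heap: [0-7 ALLOC][8-25 FREE]
malloc(8): first-fit scan over [0-7 ALLOC][8-25 FREE] -> 8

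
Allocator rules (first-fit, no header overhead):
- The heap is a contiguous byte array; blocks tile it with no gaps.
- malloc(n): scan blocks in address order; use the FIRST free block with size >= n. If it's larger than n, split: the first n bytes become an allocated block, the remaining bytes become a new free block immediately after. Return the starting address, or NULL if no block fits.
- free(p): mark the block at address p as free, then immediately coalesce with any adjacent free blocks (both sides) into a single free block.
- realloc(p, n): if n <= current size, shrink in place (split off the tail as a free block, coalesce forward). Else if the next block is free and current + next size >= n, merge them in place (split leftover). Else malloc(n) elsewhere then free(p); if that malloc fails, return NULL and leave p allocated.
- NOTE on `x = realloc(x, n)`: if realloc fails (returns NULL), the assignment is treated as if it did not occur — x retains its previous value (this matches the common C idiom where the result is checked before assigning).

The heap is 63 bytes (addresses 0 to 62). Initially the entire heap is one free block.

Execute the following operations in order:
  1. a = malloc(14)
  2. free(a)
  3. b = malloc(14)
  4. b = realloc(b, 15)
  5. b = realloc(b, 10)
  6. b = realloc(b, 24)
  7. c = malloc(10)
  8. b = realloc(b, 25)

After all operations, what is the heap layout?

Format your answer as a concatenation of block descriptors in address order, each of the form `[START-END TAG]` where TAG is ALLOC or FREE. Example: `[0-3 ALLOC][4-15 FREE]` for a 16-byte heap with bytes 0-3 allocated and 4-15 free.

Op 1: a = malloc(14) -> a = 0; heap: [0-13 ALLOC][14-62 FREE]
Op 2: free(a) -> (freed a); heap: [0-62 FREE]
Op 3: b = malloc(14) -> b = 0; heap: [0-13 ALLOC][14-62 FREE]
Op 4: b = realloc(b, 15) -> b = 0; heap: [0-14 ALLOC][15-62 FREE]
Op 5: b = realloc(b, 10) -> b = 0; heap: [0-9 ALLOC][10-62 FREE]
Op 6: b = realloc(b, 24) -> b = 0; heap: [0-23 ALLOC][24-62 FREE]
Op 7: c = malloc(10) -> c = 24; heap: [0-23 ALLOC][24-33 ALLOC][34-62 FREE]
Op 8: b = realloc(b, 25) -> b = 34; heap: [0-23 FREE][24-33 ALLOC][34-58 ALLOC][59-62 FREE]

Answer: [0-23 FREE][24-33 ALLOC][34-58 ALLOC][59-62 FREE]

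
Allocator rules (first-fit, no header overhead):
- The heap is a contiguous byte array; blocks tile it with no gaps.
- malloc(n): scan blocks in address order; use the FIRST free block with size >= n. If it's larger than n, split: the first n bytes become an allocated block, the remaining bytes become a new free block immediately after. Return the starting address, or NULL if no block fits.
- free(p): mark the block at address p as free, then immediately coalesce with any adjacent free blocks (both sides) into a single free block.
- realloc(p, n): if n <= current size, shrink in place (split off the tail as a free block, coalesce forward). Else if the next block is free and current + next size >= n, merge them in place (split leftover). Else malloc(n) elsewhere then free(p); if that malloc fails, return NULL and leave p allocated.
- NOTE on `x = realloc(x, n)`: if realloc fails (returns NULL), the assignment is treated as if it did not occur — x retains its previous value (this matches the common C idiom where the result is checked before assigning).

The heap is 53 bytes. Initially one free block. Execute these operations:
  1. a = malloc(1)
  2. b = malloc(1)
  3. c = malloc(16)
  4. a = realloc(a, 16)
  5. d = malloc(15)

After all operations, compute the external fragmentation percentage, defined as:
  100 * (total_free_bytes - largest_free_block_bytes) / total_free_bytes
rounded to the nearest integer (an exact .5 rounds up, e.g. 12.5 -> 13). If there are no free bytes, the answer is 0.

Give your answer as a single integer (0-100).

Op 1: a = malloc(1) -> a = 0; heap: [0-0 ALLOC][1-52 FREE]
Op 2: b = malloc(1) -> b = 1; heap: [0-0 ALLOC][1-1 ALLOC][2-52 FREE]
Op 3: c = malloc(16) -> c = 2; heap: [0-0 ALLOC][1-1 ALLOC][2-17 ALLOC][18-52 FREE]
Op 4: a = realloc(a, 16) -> a = 18; heap: [0-0 FREE][1-1 ALLOC][2-17 ALLOC][18-33 ALLOC][34-52 FREE]
Op 5: d = malloc(15) -> d = 34; heap: [0-0 FREE][1-1 ALLOC][2-17 ALLOC][18-33 ALLOC][34-48 ALLOC][49-52 FREE]
Free blocks: [1 4] total_free=5 largest=4 -> 100*(5-4)/5 = 100/5 = 20

Answer: 20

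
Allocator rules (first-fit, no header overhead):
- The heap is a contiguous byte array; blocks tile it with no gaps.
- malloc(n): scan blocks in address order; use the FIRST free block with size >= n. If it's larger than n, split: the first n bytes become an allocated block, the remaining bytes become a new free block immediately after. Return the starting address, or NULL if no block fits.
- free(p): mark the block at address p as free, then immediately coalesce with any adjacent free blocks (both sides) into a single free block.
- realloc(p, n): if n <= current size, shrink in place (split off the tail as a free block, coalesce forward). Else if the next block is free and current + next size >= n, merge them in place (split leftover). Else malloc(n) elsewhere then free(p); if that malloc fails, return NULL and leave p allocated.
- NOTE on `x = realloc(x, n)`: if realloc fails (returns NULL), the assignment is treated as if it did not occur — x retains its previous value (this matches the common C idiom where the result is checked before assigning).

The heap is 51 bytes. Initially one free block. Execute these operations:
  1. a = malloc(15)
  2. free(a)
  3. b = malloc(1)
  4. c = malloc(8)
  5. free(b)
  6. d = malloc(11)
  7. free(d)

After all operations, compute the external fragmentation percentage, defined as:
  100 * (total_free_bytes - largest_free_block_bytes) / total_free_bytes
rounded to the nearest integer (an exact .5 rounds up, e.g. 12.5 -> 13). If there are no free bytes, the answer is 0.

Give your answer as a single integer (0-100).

Op 1: a = malloc(15) -> a = 0; heap: [0-14 ALLOC][15-50 FREE]
Op 2: free(a) -> (freed a); heap: [0-50 FREE]
Op 3: b = malloc(1) -> b = 0; heap: [0-0 ALLOC][1-50 FREE]
Op 4: c = malloc(8) -> c = 1; heap: [0-0 ALLOC][1-8 ALLOC][9-50 FREE]
Op 5: free(b) -> (freed b); heap: [0-0 FREE][1-8 ALLOC][9-50 FREE]
Op 6: d = malloc(11) -> d = 9; heap: [0-0 FREE][1-8 ALLOC][9-19 ALLOC][20-50 FREE]
Op 7: free(d) -> (freed d); heap: [0-0 FREE][1-8 ALLOC][9-50 FREE]
Free blocks: [1 42] total_free=43 largest=42 -> 100*(43-42)/43 = 100/43 ≈ 2.326 -> rounds to 2

Answer: 2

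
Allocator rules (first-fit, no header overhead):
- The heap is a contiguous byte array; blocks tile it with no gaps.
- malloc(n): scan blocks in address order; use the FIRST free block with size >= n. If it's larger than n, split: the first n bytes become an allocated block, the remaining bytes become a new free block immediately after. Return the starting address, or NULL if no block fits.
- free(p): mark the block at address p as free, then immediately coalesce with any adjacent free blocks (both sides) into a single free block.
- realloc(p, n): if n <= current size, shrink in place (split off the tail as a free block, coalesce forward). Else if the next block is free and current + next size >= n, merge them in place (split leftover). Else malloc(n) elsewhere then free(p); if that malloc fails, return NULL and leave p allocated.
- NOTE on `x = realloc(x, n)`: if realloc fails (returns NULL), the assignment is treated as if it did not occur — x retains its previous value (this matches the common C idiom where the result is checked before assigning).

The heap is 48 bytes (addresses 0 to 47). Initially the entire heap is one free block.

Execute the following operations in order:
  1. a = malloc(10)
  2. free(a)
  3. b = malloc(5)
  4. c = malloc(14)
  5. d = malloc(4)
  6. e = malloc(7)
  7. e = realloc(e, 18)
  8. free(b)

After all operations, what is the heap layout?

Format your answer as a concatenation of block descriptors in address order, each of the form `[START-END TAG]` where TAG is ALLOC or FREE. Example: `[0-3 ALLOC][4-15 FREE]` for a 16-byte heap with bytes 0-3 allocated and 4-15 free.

Answer: [0-4 FREE][5-18 ALLOC][19-22 ALLOC][23-40 ALLOC][41-47 FREE]

Derivation:
Op 1: a = malloc(10) -> a = 0; heap: [0-9 ALLOC][10-47 FREE]
Op 2: free(a) -> (freed a); heap: [0-47 FREE]
Op 3: b = malloc(5) -> b = 0; heap: [0-4 ALLOC][5-47 FREE]
Op 4: c = malloc(14) -> c = 5; heap: [0-4 ALLOC][5-18 ALLOC][19-47 FREE]
Op 5: d = malloc(4) -> d = 19; heap: [0-4 ALLOC][5-18 ALLOC][19-22 ALLOC][23-47 FREE]
Op 6: e = malloc(7) -> e = 23; heap: [0-4 ALLOC][5-18 ALLOC][19-22 ALLOC][23-29 ALLOC][30-47 FREE]
Op 7: e = realloc(e, 18) -> e = 23; heap: [0-4 ALLOC][5-18 ALLOC][19-22 ALLOC][23-40 ALLOC][41-47 FREE]
Op 8: free(b) -> (freed b); heap: [0-4 FREE][5-18 ALLOC][19-22 ALLOC][23-40 ALLOC][41-47 FREE]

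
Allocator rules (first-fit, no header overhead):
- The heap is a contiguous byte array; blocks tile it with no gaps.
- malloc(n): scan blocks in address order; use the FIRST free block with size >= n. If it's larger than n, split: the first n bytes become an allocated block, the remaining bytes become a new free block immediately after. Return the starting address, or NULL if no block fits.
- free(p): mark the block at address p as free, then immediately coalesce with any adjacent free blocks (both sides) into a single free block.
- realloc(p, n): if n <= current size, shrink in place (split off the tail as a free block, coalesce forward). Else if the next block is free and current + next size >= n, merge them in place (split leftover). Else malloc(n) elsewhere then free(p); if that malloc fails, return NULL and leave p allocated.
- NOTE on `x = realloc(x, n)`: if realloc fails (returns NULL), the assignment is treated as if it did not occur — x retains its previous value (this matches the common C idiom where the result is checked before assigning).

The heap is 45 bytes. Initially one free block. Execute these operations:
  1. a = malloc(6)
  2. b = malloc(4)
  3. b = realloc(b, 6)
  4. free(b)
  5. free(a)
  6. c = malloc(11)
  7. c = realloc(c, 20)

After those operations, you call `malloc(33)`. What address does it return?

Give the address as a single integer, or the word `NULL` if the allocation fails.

Answer: NULL

Derivation:
Op 1: a = malloc(6) -> a = 0; heap: [0-5 ALLOC][6-44 FREE]
Op 2: b = malloc(4) -> b = 6; heap: [0-5 ALLOC][6-9 ALLOC][10-44 FREE]
Op 3: b = realloc(b, 6) -> b = 6; heap: [0-5 ALLOC][6-11 ALLOC][12-44 FREE]
Op 4: free(b) -> (freed b); heap: [0-5 ALLOC][6-44 FREE]
Op 5: free(a) -> (freed a); heap: [0-44 FREE]
Op 6: c = malloc(11) -> c = 0; heap: [0-10 ALLOC][11-44 FREE]
Op 7: c = realloc(c, 20) -> c = 0; heap: [0-19 ALLOC][20-44 FREE]
malloc(33): first-fit scan over [0-19 ALLOC][20-44 FREE] -> NULL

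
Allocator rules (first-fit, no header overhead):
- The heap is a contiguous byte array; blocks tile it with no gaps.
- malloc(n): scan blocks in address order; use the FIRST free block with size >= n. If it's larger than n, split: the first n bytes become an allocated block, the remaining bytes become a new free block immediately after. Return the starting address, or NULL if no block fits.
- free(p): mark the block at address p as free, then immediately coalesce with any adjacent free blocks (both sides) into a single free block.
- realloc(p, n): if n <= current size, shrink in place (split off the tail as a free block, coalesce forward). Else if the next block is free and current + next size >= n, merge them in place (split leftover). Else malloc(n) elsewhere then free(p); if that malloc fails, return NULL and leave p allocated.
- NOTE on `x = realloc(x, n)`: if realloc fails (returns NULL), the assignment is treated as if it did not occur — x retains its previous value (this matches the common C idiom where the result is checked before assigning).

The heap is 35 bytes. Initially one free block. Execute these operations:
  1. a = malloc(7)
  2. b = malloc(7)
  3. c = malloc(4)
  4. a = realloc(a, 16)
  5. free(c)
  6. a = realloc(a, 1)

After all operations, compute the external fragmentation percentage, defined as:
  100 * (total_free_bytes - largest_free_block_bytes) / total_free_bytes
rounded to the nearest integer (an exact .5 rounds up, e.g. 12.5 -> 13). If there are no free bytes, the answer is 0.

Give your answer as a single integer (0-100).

Op 1: a = malloc(7) -> a = 0; heap: [0-6 ALLOC][7-34 FREE]
Op 2: b = malloc(7) -> b = 7; heap: [0-6 ALLOC][7-13 ALLOC][14-34 FREE]
Op 3: c = malloc(4) -> c = 14; heap: [0-6 ALLOC][7-13 ALLOC][14-17 ALLOC][18-34 FREE]
Op 4: a = realloc(a, 16) -> a = 18; heap: [0-6 FREE][7-13 ALLOC][14-17 ALLOC][18-33 ALLOC][34-34 FREE]
Op 5: free(c) -> (freed c); heap: [0-6 FREE][7-13 ALLOC][14-17 FREE][18-33 ALLOC][34-34 FREE]
Op 6: a = realloc(a, 1) -> a = 18; heap: [0-6 FREE][7-13 ALLOC][14-17 FREE][18-18 ALLOC][19-34 FREE]
Free blocks: [7 4 16] total_free=27 largest=16 -> 100*(27-16)/27 = 1100/27 ≈ 40.741 -> rounds to 41

Answer: 41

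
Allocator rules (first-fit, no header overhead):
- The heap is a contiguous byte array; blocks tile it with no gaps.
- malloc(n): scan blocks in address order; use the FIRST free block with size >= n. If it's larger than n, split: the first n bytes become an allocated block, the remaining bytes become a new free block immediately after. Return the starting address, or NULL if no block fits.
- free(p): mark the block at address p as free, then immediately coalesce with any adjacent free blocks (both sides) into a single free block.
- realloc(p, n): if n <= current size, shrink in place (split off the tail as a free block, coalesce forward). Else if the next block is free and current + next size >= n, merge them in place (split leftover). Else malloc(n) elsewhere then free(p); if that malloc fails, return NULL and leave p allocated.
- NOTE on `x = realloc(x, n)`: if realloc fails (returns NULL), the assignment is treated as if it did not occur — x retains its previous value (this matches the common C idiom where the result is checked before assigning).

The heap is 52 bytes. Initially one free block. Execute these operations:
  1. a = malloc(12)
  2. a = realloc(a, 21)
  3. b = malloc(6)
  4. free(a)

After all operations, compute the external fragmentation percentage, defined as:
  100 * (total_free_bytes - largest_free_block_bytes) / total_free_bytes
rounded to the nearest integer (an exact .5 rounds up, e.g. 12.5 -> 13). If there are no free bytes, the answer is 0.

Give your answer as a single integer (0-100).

Op 1: a = malloc(12) -> a = 0; heap: [0-11 ALLOC][12-51 FREE]
Op 2: a = realloc(a, 21) -> a = 0; heap: [0-20 ALLOC][21-51 FREE]
Op 3: b = malloc(6) -> b = 21; heap: [0-20 ALLOC][21-26 ALLOC][27-51 FREE]
Op 4: free(a) -> (freed a); heap: [0-20 FREE][21-26 ALLOC][27-51 FREE]
Free blocks: [21 25] total_free=46 largest=25 -> 100*(46-25)/46 = 2100/46 ≈ 45.652 -> rounds to 46

Answer: 46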